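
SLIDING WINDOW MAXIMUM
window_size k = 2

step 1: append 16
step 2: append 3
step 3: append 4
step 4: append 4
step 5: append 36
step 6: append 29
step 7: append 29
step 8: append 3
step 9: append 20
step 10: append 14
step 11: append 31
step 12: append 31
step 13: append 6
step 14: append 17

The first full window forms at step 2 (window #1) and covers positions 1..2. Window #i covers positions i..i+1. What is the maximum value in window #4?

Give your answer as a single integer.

Answer: 36

Derivation:
step 1: append 16 -> window=[16] (not full yet)
step 2: append 3 -> window=[16, 3] -> max=16
step 3: append 4 -> window=[3, 4] -> max=4
step 4: append 4 -> window=[4, 4] -> max=4
step 5: append 36 -> window=[4, 36] -> max=36
Window #4 max = 36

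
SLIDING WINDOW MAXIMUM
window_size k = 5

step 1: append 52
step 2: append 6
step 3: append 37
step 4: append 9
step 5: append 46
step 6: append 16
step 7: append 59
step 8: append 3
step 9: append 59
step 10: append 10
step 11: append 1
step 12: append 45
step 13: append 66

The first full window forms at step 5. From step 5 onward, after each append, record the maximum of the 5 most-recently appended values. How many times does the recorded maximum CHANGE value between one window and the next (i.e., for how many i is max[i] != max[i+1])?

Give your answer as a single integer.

Answer: 3

Derivation:
step 1: append 52 -> window=[52] (not full yet)
step 2: append 6 -> window=[52, 6] (not full yet)
step 3: append 37 -> window=[52, 6, 37] (not full yet)
step 4: append 9 -> window=[52, 6, 37, 9] (not full yet)
step 5: append 46 -> window=[52, 6, 37, 9, 46] -> max=52
step 6: append 16 -> window=[6, 37, 9, 46, 16] -> max=46
step 7: append 59 -> window=[37, 9, 46, 16, 59] -> max=59
step 8: append 3 -> window=[9, 46, 16, 59, 3] -> max=59
step 9: append 59 -> window=[46, 16, 59, 3, 59] -> max=59
step 10: append 10 -> window=[16, 59, 3, 59, 10] -> max=59
step 11: append 1 -> window=[59, 3, 59, 10, 1] -> max=59
step 12: append 45 -> window=[3, 59, 10, 1, 45] -> max=59
step 13: append 66 -> window=[59, 10, 1, 45, 66] -> max=66
Recorded maximums: 52 46 59 59 59 59 59 59 66
Changes between consecutive maximums: 3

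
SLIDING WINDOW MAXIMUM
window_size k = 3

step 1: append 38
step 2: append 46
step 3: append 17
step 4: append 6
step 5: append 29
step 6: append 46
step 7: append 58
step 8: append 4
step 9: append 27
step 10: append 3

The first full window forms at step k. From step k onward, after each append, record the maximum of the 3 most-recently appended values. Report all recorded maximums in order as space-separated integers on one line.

Answer: 46 46 29 46 58 58 58 27

Derivation:
step 1: append 38 -> window=[38] (not full yet)
step 2: append 46 -> window=[38, 46] (not full yet)
step 3: append 17 -> window=[38, 46, 17] -> max=46
step 4: append 6 -> window=[46, 17, 6] -> max=46
step 5: append 29 -> window=[17, 6, 29] -> max=29
step 6: append 46 -> window=[6, 29, 46] -> max=46
step 7: append 58 -> window=[29, 46, 58] -> max=58
step 8: append 4 -> window=[46, 58, 4] -> max=58
step 9: append 27 -> window=[58, 4, 27] -> max=58
step 10: append 3 -> window=[4, 27, 3] -> max=27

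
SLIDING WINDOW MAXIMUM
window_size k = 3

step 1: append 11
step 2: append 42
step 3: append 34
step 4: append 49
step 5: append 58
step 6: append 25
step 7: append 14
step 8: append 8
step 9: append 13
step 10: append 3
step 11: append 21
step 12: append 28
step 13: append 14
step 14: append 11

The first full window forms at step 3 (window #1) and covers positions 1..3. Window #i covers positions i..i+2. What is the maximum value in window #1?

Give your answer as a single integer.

Answer: 42

Derivation:
step 1: append 11 -> window=[11] (not full yet)
step 2: append 42 -> window=[11, 42] (not full yet)
step 3: append 34 -> window=[11, 42, 34] -> max=42
Window #1 max = 42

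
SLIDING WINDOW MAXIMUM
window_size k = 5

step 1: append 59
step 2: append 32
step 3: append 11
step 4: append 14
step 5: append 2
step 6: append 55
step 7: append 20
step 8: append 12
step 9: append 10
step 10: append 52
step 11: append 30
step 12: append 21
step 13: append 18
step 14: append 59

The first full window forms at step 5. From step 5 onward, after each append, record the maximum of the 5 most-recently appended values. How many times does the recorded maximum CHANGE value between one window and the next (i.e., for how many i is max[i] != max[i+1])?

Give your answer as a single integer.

step 1: append 59 -> window=[59] (not full yet)
step 2: append 32 -> window=[59, 32] (not full yet)
step 3: append 11 -> window=[59, 32, 11] (not full yet)
step 4: append 14 -> window=[59, 32, 11, 14] (not full yet)
step 5: append 2 -> window=[59, 32, 11, 14, 2] -> max=59
step 6: append 55 -> window=[32, 11, 14, 2, 55] -> max=55
step 7: append 20 -> window=[11, 14, 2, 55, 20] -> max=55
step 8: append 12 -> window=[14, 2, 55, 20, 12] -> max=55
step 9: append 10 -> window=[2, 55, 20, 12, 10] -> max=55
step 10: append 52 -> window=[55, 20, 12, 10, 52] -> max=55
step 11: append 30 -> window=[20, 12, 10, 52, 30] -> max=52
step 12: append 21 -> window=[12, 10, 52, 30, 21] -> max=52
step 13: append 18 -> window=[10, 52, 30, 21, 18] -> max=52
step 14: append 59 -> window=[52, 30, 21, 18, 59] -> max=59
Recorded maximums: 59 55 55 55 55 55 52 52 52 59
Changes between consecutive maximums: 3

Answer: 3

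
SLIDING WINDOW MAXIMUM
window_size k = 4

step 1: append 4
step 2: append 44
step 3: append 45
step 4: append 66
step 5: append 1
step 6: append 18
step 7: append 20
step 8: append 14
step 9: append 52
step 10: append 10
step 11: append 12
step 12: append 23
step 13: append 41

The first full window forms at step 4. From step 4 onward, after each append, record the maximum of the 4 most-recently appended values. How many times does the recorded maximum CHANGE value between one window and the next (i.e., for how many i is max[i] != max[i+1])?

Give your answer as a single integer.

Answer: 3

Derivation:
step 1: append 4 -> window=[4] (not full yet)
step 2: append 44 -> window=[4, 44] (not full yet)
step 3: append 45 -> window=[4, 44, 45] (not full yet)
step 4: append 66 -> window=[4, 44, 45, 66] -> max=66
step 5: append 1 -> window=[44, 45, 66, 1] -> max=66
step 6: append 18 -> window=[45, 66, 1, 18] -> max=66
step 7: append 20 -> window=[66, 1, 18, 20] -> max=66
step 8: append 14 -> window=[1, 18, 20, 14] -> max=20
step 9: append 52 -> window=[18, 20, 14, 52] -> max=52
step 10: append 10 -> window=[20, 14, 52, 10] -> max=52
step 11: append 12 -> window=[14, 52, 10, 12] -> max=52
step 12: append 23 -> window=[52, 10, 12, 23] -> max=52
step 13: append 41 -> window=[10, 12, 23, 41] -> max=41
Recorded maximums: 66 66 66 66 20 52 52 52 52 41
Changes between consecutive maximums: 3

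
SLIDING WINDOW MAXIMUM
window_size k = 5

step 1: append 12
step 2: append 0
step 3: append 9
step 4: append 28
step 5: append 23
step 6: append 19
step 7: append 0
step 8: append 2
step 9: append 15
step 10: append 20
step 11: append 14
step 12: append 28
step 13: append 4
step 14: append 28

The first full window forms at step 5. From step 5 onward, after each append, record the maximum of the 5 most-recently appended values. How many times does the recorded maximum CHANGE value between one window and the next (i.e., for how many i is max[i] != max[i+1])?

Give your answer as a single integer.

step 1: append 12 -> window=[12] (not full yet)
step 2: append 0 -> window=[12, 0] (not full yet)
step 3: append 9 -> window=[12, 0, 9] (not full yet)
step 4: append 28 -> window=[12, 0, 9, 28] (not full yet)
step 5: append 23 -> window=[12, 0, 9, 28, 23] -> max=28
step 6: append 19 -> window=[0, 9, 28, 23, 19] -> max=28
step 7: append 0 -> window=[9, 28, 23, 19, 0] -> max=28
step 8: append 2 -> window=[28, 23, 19, 0, 2] -> max=28
step 9: append 15 -> window=[23, 19, 0, 2, 15] -> max=23
step 10: append 20 -> window=[19, 0, 2, 15, 20] -> max=20
step 11: append 14 -> window=[0, 2, 15, 20, 14] -> max=20
step 12: append 28 -> window=[2, 15, 20, 14, 28] -> max=28
step 13: append 4 -> window=[15, 20, 14, 28, 4] -> max=28
step 14: append 28 -> window=[20, 14, 28, 4, 28] -> max=28
Recorded maximums: 28 28 28 28 23 20 20 28 28 28
Changes between consecutive maximums: 3

Answer: 3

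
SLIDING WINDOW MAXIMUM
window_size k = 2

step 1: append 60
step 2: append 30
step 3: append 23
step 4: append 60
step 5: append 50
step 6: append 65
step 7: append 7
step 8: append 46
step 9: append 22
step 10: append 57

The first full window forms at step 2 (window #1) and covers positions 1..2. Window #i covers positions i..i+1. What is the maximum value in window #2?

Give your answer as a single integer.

Answer: 30

Derivation:
step 1: append 60 -> window=[60] (not full yet)
step 2: append 30 -> window=[60, 30] -> max=60
step 3: append 23 -> window=[30, 23] -> max=30
Window #2 max = 30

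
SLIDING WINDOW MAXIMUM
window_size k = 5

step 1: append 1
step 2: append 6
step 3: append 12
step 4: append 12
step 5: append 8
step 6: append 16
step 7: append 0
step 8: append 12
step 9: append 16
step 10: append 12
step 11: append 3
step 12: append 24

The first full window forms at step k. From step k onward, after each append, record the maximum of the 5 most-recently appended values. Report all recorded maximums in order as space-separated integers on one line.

step 1: append 1 -> window=[1] (not full yet)
step 2: append 6 -> window=[1, 6] (not full yet)
step 3: append 12 -> window=[1, 6, 12] (not full yet)
step 4: append 12 -> window=[1, 6, 12, 12] (not full yet)
step 5: append 8 -> window=[1, 6, 12, 12, 8] -> max=12
step 6: append 16 -> window=[6, 12, 12, 8, 16] -> max=16
step 7: append 0 -> window=[12, 12, 8, 16, 0] -> max=16
step 8: append 12 -> window=[12, 8, 16, 0, 12] -> max=16
step 9: append 16 -> window=[8, 16, 0, 12, 16] -> max=16
step 10: append 12 -> window=[16, 0, 12, 16, 12] -> max=16
step 11: append 3 -> window=[0, 12, 16, 12, 3] -> max=16
step 12: append 24 -> window=[12, 16, 12, 3, 24] -> max=24

Answer: 12 16 16 16 16 16 16 24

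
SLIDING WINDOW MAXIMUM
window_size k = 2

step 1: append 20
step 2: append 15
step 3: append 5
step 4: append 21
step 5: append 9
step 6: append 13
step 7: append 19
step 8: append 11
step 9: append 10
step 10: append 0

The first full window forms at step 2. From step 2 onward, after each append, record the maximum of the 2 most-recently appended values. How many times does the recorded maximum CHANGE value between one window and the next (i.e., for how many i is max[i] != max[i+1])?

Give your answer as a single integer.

step 1: append 20 -> window=[20] (not full yet)
step 2: append 15 -> window=[20, 15] -> max=20
step 3: append 5 -> window=[15, 5] -> max=15
step 4: append 21 -> window=[5, 21] -> max=21
step 5: append 9 -> window=[21, 9] -> max=21
step 6: append 13 -> window=[9, 13] -> max=13
step 7: append 19 -> window=[13, 19] -> max=19
step 8: append 11 -> window=[19, 11] -> max=19
step 9: append 10 -> window=[11, 10] -> max=11
step 10: append 0 -> window=[10, 0] -> max=10
Recorded maximums: 20 15 21 21 13 19 19 11 10
Changes between consecutive maximums: 6

Answer: 6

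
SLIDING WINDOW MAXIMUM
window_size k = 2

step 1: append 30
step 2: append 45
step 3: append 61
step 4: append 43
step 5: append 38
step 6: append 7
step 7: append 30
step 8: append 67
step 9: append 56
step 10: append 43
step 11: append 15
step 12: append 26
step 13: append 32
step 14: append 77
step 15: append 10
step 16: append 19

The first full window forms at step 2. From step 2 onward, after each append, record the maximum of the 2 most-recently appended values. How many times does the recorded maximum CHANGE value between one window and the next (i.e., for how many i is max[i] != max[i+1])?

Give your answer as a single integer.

step 1: append 30 -> window=[30] (not full yet)
step 2: append 45 -> window=[30, 45] -> max=45
step 3: append 61 -> window=[45, 61] -> max=61
step 4: append 43 -> window=[61, 43] -> max=61
step 5: append 38 -> window=[43, 38] -> max=43
step 6: append 7 -> window=[38, 7] -> max=38
step 7: append 30 -> window=[7, 30] -> max=30
step 8: append 67 -> window=[30, 67] -> max=67
step 9: append 56 -> window=[67, 56] -> max=67
step 10: append 43 -> window=[56, 43] -> max=56
step 11: append 15 -> window=[43, 15] -> max=43
step 12: append 26 -> window=[15, 26] -> max=26
step 13: append 32 -> window=[26, 32] -> max=32
step 14: append 77 -> window=[32, 77] -> max=77
step 15: append 10 -> window=[77, 10] -> max=77
step 16: append 19 -> window=[10, 19] -> max=19
Recorded maximums: 45 61 61 43 38 30 67 67 56 43 26 32 77 77 19
Changes between consecutive maximums: 11

Answer: 11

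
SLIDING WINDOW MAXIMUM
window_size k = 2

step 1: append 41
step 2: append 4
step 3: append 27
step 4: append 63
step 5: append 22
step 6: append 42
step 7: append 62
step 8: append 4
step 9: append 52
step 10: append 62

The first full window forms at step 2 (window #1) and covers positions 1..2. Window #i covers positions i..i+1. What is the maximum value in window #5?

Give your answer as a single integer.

Answer: 42

Derivation:
step 1: append 41 -> window=[41] (not full yet)
step 2: append 4 -> window=[41, 4] -> max=41
step 3: append 27 -> window=[4, 27] -> max=27
step 4: append 63 -> window=[27, 63] -> max=63
step 5: append 22 -> window=[63, 22] -> max=63
step 6: append 42 -> window=[22, 42] -> max=42
Window #5 max = 42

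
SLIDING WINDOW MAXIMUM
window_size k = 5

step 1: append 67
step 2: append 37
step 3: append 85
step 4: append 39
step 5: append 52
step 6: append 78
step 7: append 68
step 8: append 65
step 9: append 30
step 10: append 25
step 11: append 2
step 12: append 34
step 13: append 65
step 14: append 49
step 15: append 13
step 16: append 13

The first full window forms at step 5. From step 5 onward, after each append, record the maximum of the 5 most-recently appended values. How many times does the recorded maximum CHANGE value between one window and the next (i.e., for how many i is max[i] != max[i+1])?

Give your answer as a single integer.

Answer: 3

Derivation:
step 1: append 67 -> window=[67] (not full yet)
step 2: append 37 -> window=[67, 37] (not full yet)
step 3: append 85 -> window=[67, 37, 85] (not full yet)
step 4: append 39 -> window=[67, 37, 85, 39] (not full yet)
step 5: append 52 -> window=[67, 37, 85, 39, 52] -> max=85
step 6: append 78 -> window=[37, 85, 39, 52, 78] -> max=85
step 7: append 68 -> window=[85, 39, 52, 78, 68] -> max=85
step 8: append 65 -> window=[39, 52, 78, 68, 65] -> max=78
step 9: append 30 -> window=[52, 78, 68, 65, 30] -> max=78
step 10: append 25 -> window=[78, 68, 65, 30, 25] -> max=78
step 11: append 2 -> window=[68, 65, 30, 25, 2] -> max=68
step 12: append 34 -> window=[65, 30, 25, 2, 34] -> max=65
step 13: append 65 -> window=[30, 25, 2, 34, 65] -> max=65
step 14: append 49 -> window=[25, 2, 34, 65, 49] -> max=65
step 15: append 13 -> window=[2, 34, 65, 49, 13] -> max=65
step 16: append 13 -> window=[34, 65, 49, 13, 13] -> max=65
Recorded maximums: 85 85 85 78 78 78 68 65 65 65 65 65
Changes between consecutive maximums: 3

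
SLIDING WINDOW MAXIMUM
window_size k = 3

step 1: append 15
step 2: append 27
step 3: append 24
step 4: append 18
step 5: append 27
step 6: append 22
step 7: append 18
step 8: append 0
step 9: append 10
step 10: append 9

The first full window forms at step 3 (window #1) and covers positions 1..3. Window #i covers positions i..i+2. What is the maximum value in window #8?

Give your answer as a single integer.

step 1: append 15 -> window=[15] (not full yet)
step 2: append 27 -> window=[15, 27] (not full yet)
step 3: append 24 -> window=[15, 27, 24] -> max=27
step 4: append 18 -> window=[27, 24, 18] -> max=27
step 5: append 27 -> window=[24, 18, 27] -> max=27
step 6: append 22 -> window=[18, 27, 22] -> max=27
step 7: append 18 -> window=[27, 22, 18] -> max=27
step 8: append 0 -> window=[22, 18, 0] -> max=22
step 9: append 10 -> window=[18, 0, 10] -> max=18
step 10: append 9 -> window=[0, 10, 9] -> max=10
Window #8 max = 10

Answer: 10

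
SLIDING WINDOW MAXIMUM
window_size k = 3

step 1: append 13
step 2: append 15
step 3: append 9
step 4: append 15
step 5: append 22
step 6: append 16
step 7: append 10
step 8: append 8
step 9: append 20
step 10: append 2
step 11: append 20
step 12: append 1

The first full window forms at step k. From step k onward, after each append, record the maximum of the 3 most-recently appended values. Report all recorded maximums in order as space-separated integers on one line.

step 1: append 13 -> window=[13] (not full yet)
step 2: append 15 -> window=[13, 15] (not full yet)
step 3: append 9 -> window=[13, 15, 9] -> max=15
step 4: append 15 -> window=[15, 9, 15] -> max=15
step 5: append 22 -> window=[9, 15, 22] -> max=22
step 6: append 16 -> window=[15, 22, 16] -> max=22
step 7: append 10 -> window=[22, 16, 10] -> max=22
step 8: append 8 -> window=[16, 10, 8] -> max=16
step 9: append 20 -> window=[10, 8, 20] -> max=20
step 10: append 2 -> window=[8, 20, 2] -> max=20
step 11: append 20 -> window=[20, 2, 20] -> max=20
step 12: append 1 -> window=[2, 20, 1] -> max=20

Answer: 15 15 22 22 22 16 20 20 20 20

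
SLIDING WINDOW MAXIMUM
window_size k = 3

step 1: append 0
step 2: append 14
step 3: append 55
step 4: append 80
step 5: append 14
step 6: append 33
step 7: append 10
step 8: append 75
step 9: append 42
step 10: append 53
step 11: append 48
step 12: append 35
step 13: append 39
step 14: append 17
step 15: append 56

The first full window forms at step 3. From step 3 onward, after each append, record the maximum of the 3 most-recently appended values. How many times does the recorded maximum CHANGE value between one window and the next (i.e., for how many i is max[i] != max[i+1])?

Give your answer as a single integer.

Answer: 7

Derivation:
step 1: append 0 -> window=[0] (not full yet)
step 2: append 14 -> window=[0, 14] (not full yet)
step 3: append 55 -> window=[0, 14, 55] -> max=55
step 4: append 80 -> window=[14, 55, 80] -> max=80
step 5: append 14 -> window=[55, 80, 14] -> max=80
step 6: append 33 -> window=[80, 14, 33] -> max=80
step 7: append 10 -> window=[14, 33, 10] -> max=33
step 8: append 75 -> window=[33, 10, 75] -> max=75
step 9: append 42 -> window=[10, 75, 42] -> max=75
step 10: append 53 -> window=[75, 42, 53] -> max=75
step 11: append 48 -> window=[42, 53, 48] -> max=53
step 12: append 35 -> window=[53, 48, 35] -> max=53
step 13: append 39 -> window=[48, 35, 39] -> max=48
step 14: append 17 -> window=[35, 39, 17] -> max=39
step 15: append 56 -> window=[39, 17, 56] -> max=56
Recorded maximums: 55 80 80 80 33 75 75 75 53 53 48 39 56
Changes between consecutive maximums: 7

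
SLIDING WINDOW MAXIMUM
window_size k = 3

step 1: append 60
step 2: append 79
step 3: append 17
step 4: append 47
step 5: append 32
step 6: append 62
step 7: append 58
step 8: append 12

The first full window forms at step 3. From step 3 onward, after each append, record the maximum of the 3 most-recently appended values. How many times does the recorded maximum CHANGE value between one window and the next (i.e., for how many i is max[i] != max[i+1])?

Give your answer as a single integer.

step 1: append 60 -> window=[60] (not full yet)
step 2: append 79 -> window=[60, 79] (not full yet)
step 3: append 17 -> window=[60, 79, 17] -> max=79
step 4: append 47 -> window=[79, 17, 47] -> max=79
step 5: append 32 -> window=[17, 47, 32] -> max=47
step 6: append 62 -> window=[47, 32, 62] -> max=62
step 7: append 58 -> window=[32, 62, 58] -> max=62
step 8: append 12 -> window=[62, 58, 12] -> max=62
Recorded maximums: 79 79 47 62 62 62
Changes between consecutive maximums: 2

Answer: 2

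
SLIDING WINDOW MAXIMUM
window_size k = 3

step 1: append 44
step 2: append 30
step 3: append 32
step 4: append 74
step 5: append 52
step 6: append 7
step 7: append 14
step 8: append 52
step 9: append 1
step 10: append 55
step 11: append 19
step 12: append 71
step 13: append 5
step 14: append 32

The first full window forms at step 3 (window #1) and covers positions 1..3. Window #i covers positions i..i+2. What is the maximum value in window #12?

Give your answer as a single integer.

Answer: 71

Derivation:
step 1: append 44 -> window=[44] (not full yet)
step 2: append 30 -> window=[44, 30] (not full yet)
step 3: append 32 -> window=[44, 30, 32] -> max=44
step 4: append 74 -> window=[30, 32, 74] -> max=74
step 5: append 52 -> window=[32, 74, 52] -> max=74
step 6: append 7 -> window=[74, 52, 7] -> max=74
step 7: append 14 -> window=[52, 7, 14] -> max=52
step 8: append 52 -> window=[7, 14, 52] -> max=52
step 9: append 1 -> window=[14, 52, 1] -> max=52
step 10: append 55 -> window=[52, 1, 55] -> max=55
step 11: append 19 -> window=[1, 55, 19] -> max=55
step 12: append 71 -> window=[55, 19, 71] -> max=71
step 13: append 5 -> window=[19, 71, 5] -> max=71
step 14: append 32 -> window=[71, 5, 32] -> max=71
Window #12 max = 71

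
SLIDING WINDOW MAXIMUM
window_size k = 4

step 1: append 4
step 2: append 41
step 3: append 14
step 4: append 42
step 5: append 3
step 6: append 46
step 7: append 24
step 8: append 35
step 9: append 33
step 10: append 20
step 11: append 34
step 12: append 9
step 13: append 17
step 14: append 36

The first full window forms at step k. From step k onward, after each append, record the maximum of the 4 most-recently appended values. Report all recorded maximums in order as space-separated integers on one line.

step 1: append 4 -> window=[4] (not full yet)
step 2: append 41 -> window=[4, 41] (not full yet)
step 3: append 14 -> window=[4, 41, 14] (not full yet)
step 4: append 42 -> window=[4, 41, 14, 42] -> max=42
step 5: append 3 -> window=[41, 14, 42, 3] -> max=42
step 6: append 46 -> window=[14, 42, 3, 46] -> max=46
step 7: append 24 -> window=[42, 3, 46, 24] -> max=46
step 8: append 35 -> window=[3, 46, 24, 35] -> max=46
step 9: append 33 -> window=[46, 24, 35, 33] -> max=46
step 10: append 20 -> window=[24, 35, 33, 20] -> max=35
step 11: append 34 -> window=[35, 33, 20, 34] -> max=35
step 12: append 9 -> window=[33, 20, 34, 9] -> max=34
step 13: append 17 -> window=[20, 34, 9, 17] -> max=34
step 14: append 36 -> window=[34, 9, 17, 36] -> max=36

Answer: 42 42 46 46 46 46 35 35 34 34 36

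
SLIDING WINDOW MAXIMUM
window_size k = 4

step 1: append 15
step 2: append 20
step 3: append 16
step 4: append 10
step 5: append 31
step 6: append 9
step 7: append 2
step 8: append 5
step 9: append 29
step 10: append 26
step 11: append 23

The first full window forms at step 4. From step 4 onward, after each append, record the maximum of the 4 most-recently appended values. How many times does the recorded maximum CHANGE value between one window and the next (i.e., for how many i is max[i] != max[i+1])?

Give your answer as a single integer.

step 1: append 15 -> window=[15] (not full yet)
step 2: append 20 -> window=[15, 20] (not full yet)
step 3: append 16 -> window=[15, 20, 16] (not full yet)
step 4: append 10 -> window=[15, 20, 16, 10] -> max=20
step 5: append 31 -> window=[20, 16, 10, 31] -> max=31
step 6: append 9 -> window=[16, 10, 31, 9] -> max=31
step 7: append 2 -> window=[10, 31, 9, 2] -> max=31
step 8: append 5 -> window=[31, 9, 2, 5] -> max=31
step 9: append 29 -> window=[9, 2, 5, 29] -> max=29
step 10: append 26 -> window=[2, 5, 29, 26] -> max=29
step 11: append 23 -> window=[5, 29, 26, 23] -> max=29
Recorded maximums: 20 31 31 31 31 29 29 29
Changes between consecutive maximums: 2

Answer: 2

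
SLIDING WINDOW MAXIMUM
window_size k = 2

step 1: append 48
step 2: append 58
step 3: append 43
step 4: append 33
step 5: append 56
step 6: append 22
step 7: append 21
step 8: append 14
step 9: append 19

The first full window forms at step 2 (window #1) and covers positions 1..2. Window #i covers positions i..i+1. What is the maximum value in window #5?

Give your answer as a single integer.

step 1: append 48 -> window=[48] (not full yet)
step 2: append 58 -> window=[48, 58] -> max=58
step 3: append 43 -> window=[58, 43] -> max=58
step 4: append 33 -> window=[43, 33] -> max=43
step 5: append 56 -> window=[33, 56] -> max=56
step 6: append 22 -> window=[56, 22] -> max=56
Window #5 max = 56

Answer: 56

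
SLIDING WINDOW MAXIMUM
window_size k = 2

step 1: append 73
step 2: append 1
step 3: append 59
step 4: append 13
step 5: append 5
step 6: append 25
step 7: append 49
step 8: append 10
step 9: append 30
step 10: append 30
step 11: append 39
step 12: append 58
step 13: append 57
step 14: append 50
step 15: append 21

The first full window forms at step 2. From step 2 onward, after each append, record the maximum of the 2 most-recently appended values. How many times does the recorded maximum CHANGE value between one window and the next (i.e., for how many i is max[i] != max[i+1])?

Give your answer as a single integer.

Answer: 9

Derivation:
step 1: append 73 -> window=[73] (not full yet)
step 2: append 1 -> window=[73, 1] -> max=73
step 3: append 59 -> window=[1, 59] -> max=59
step 4: append 13 -> window=[59, 13] -> max=59
step 5: append 5 -> window=[13, 5] -> max=13
step 6: append 25 -> window=[5, 25] -> max=25
step 7: append 49 -> window=[25, 49] -> max=49
step 8: append 10 -> window=[49, 10] -> max=49
step 9: append 30 -> window=[10, 30] -> max=30
step 10: append 30 -> window=[30, 30] -> max=30
step 11: append 39 -> window=[30, 39] -> max=39
step 12: append 58 -> window=[39, 58] -> max=58
step 13: append 57 -> window=[58, 57] -> max=58
step 14: append 50 -> window=[57, 50] -> max=57
step 15: append 21 -> window=[50, 21] -> max=50
Recorded maximums: 73 59 59 13 25 49 49 30 30 39 58 58 57 50
Changes between consecutive maximums: 9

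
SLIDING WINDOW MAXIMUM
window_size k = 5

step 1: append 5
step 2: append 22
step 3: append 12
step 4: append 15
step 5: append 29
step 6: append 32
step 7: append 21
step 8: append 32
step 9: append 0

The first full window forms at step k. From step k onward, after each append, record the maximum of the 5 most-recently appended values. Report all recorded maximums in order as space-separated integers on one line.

Answer: 29 32 32 32 32

Derivation:
step 1: append 5 -> window=[5] (not full yet)
step 2: append 22 -> window=[5, 22] (not full yet)
step 3: append 12 -> window=[5, 22, 12] (not full yet)
step 4: append 15 -> window=[5, 22, 12, 15] (not full yet)
step 5: append 29 -> window=[5, 22, 12, 15, 29] -> max=29
step 6: append 32 -> window=[22, 12, 15, 29, 32] -> max=32
step 7: append 21 -> window=[12, 15, 29, 32, 21] -> max=32
step 8: append 32 -> window=[15, 29, 32, 21, 32] -> max=32
step 9: append 0 -> window=[29, 32, 21, 32, 0] -> max=32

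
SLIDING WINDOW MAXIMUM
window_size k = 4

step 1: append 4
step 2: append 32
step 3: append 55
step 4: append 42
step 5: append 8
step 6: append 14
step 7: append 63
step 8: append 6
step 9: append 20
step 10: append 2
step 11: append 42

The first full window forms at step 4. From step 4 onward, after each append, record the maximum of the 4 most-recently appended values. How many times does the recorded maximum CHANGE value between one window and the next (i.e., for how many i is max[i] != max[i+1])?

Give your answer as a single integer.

Answer: 2

Derivation:
step 1: append 4 -> window=[4] (not full yet)
step 2: append 32 -> window=[4, 32] (not full yet)
step 3: append 55 -> window=[4, 32, 55] (not full yet)
step 4: append 42 -> window=[4, 32, 55, 42] -> max=55
step 5: append 8 -> window=[32, 55, 42, 8] -> max=55
step 6: append 14 -> window=[55, 42, 8, 14] -> max=55
step 7: append 63 -> window=[42, 8, 14, 63] -> max=63
step 8: append 6 -> window=[8, 14, 63, 6] -> max=63
step 9: append 20 -> window=[14, 63, 6, 20] -> max=63
step 10: append 2 -> window=[63, 6, 20, 2] -> max=63
step 11: append 42 -> window=[6, 20, 2, 42] -> max=42
Recorded maximums: 55 55 55 63 63 63 63 42
Changes between consecutive maximums: 2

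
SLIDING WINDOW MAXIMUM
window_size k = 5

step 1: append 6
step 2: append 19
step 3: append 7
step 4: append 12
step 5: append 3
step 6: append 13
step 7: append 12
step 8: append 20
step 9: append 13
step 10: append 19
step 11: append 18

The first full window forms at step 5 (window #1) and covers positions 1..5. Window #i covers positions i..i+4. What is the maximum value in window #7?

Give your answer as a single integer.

step 1: append 6 -> window=[6] (not full yet)
step 2: append 19 -> window=[6, 19] (not full yet)
step 3: append 7 -> window=[6, 19, 7] (not full yet)
step 4: append 12 -> window=[6, 19, 7, 12] (not full yet)
step 5: append 3 -> window=[6, 19, 7, 12, 3] -> max=19
step 6: append 13 -> window=[19, 7, 12, 3, 13] -> max=19
step 7: append 12 -> window=[7, 12, 3, 13, 12] -> max=13
step 8: append 20 -> window=[12, 3, 13, 12, 20] -> max=20
step 9: append 13 -> window=[3, 13, 12, 20, 13] -> max=20
step 10: append 19 -> window=[13, 12, 20, 13, 19] -> max=20
step 11: append 18 -> window=[12, 20, 13, 19, 18] -> max=20
Window #7 max = 20

Answer: 20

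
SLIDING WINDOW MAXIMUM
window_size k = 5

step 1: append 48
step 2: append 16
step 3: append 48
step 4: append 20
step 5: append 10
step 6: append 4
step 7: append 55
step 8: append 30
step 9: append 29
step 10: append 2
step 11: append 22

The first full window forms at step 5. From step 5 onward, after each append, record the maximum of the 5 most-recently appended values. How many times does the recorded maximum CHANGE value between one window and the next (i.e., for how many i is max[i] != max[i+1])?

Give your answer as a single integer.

step 1: append 48 -> window=[48] (not full yet)
step 2: append 16 -> window=[48, 16] (not full yet)
step 3: append 48 -> window=[48, 16, 48] (not full yet)
step 4: append 20 -> window=[48, 16, 48, 20] (not full yet)
step 5: append 10 -> window=[48, 16, 48, 20, 10] -> max=48
step 6: append 4 -> window=[16, 48, 20, 10, 4] -> max=48
step 7: append 55 -> window=[48, 20, 10, 4, 55] -> max=55
step 8: append 30 -> window=[20, 10, 4, 55, 30] -> max=55
step 9: append 29 -> window=[10, 4, 55, 30, 29] -> max=55
step 10: append 2 -> window=[4, 55, 30, 29, 2] -> max=55
step 11: append 22 -> window=[55, 30, 29, 2, 22] -> max=55
Recorded maximums: 48 48 55 55 55 55 55
Changes between consecutive maximums: 1

Answer: 1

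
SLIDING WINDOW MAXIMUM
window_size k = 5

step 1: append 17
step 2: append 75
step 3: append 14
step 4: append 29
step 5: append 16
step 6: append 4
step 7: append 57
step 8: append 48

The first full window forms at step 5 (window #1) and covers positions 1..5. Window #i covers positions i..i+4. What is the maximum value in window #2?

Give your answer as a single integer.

step 1: append 17 -> window=[17] (not full yet)
step 2: append 75 -> window=[17, 75] (not full yet)
step 3: append 14 -> window=[17, 75, 14] (not full yet)
step 4: append 29 -> window=[17, 75, 14, 29] (not full yet)
step 5: append 16 -> window=[17, 75, 14, 29, 16] -> max=75
step 6: append 4 -> window=[75, 14, 29, 16, 4] -> max=75
Window #2 max = 75

Answer: 75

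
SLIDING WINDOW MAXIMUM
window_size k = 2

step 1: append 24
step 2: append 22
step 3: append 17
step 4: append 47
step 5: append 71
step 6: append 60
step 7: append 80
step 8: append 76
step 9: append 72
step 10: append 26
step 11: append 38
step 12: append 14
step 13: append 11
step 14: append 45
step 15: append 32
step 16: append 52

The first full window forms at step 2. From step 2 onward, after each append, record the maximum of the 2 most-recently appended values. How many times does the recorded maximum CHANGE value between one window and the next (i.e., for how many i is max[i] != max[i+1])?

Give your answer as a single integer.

step 1: append 24 -> window=[24] (not full yet)
step 2: append 22 -> window=[24, 22] -> max=24
step 3: append 17 -> window=[22, 17] -> max=22
step 4: append 47 -> window=[17, 47] -> max=47
step 5: append 71 -> window=[47, 71] -> max=71
step 6: append 60 -> window=[71, 60] -> max=71
step 7: append 80 -> window=[60, 80] -> max=80
step 8: append 76 -> window=[80, 76] -> max=80
step 9: append 72 -> window=[76, 72] -> max=76
step 10: append 26 -> window=[72, 26] -> max=72
step 11: append 38 -> window=[26, 38] -> max=38
step 12: append 14 -> window=[38, 14] -> max=38
step 13: append 11 -> window=[14, 11] -> max=14
step 14: append 45 -> window=[11, 45] -> max=45
step 15: append 32 -> window=[45, 32] -> max=45
step 16: append 52 -> window=[32, 52] -> max=52
Recorded maximums: 24 22 47 71 71 80 80 76 72 38 38 14 45 45 52
Changes between consecutive maximums: 10

Answer: 10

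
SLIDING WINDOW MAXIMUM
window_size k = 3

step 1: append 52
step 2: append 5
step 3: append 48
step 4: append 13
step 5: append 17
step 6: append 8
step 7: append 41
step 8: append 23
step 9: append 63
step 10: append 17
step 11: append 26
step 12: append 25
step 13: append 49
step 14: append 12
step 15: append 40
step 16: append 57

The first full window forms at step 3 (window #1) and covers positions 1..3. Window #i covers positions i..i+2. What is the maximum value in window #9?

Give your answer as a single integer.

step 1: append 52 -> window=[52] (not full yet)
step 2: append 5 -> window=[52, 5] (not full yet)
step 3: append 48 -> window=[52, 5, 48] -> max=52
step 4: append 13 -> window=[5, 48, 13] -> max=48
step 5: append 17 -> window=[48, 13, 17] -> max=48
step 6: append 8 -> window=[13, 17, 8] -> max=17
step 7: append 41 -> window=[17, 8, 41] -> max=41
step 8: append 23 -> window=[8, 41, 23] -> max=41
step 9: append 63 -> window=[41, 23, 63] -> max=63
step 10: append 17 -> window=[23, 63, 17] -> max=63
step 11: append 26 -> window=[63, 17, 26] -> max=63
Window #9 max = 63

Answer: 63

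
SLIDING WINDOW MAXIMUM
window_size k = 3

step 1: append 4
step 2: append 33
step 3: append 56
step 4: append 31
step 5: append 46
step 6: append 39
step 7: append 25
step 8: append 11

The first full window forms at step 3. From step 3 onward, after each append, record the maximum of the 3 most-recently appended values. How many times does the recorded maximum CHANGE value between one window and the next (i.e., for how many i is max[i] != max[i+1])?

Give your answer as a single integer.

Answer: 2

Derivation:
step 1: append 4 -> window=[4] (not full yet)
step 2: append 33 -> window=[4, 33] (not full yet)
step 3: append 56 -> window=[4, 33, 56] -> max=56
step 4: append 31 -> window=[33, 56, 31] -> max=56
step 5: append 46 -> window=[56, 31, 46] -> max=56
step 6: append 39 -> window=[31, 46, 39] -> max=46
step 7: append 25 -> window=[46, 39, 25] -> max=46
step 8: append 11 -> window=[39, 25, 11] -> max=39
Recorded maximums: 56 56 56 46 46 39
Changes between consecutive maximums: 2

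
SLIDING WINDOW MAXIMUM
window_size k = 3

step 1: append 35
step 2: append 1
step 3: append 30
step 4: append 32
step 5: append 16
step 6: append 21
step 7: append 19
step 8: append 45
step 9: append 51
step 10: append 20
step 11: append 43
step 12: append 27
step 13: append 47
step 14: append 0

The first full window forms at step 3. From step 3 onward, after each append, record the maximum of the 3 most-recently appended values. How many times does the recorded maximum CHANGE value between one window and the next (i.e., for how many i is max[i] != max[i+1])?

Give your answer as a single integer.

step 1: append 35 -> window=[35] (not full yet)
step 2: append 1 -> window=[35, 1] (not full yet)
step 3: append 30 -> window=[35, 1, 30] -> max=35
step 4: append 32 -> window=[1, 30, 32] -> max=32
step 5: append 16 -> window=[30, 32, 16] -> max=32
step 6: append 21 -> window=[32, 16, 21] -> max=32
step 7: append 19 -> window=[16, 21, 19] -> max=21
step 8: append 45 -> window=[21, 19, 45] -> max=45
step 9: append 51 -> window=[19, 45, 51] -> max=51
step 10: append 20 -> window=[45, 51, 20] -> max=51
step 11: append 43 -> window=[51, 20, 43] -> max=51
step 12: append 27 -> window=[20, 43, 27] -> max=43
step 13: append 47 -> window=[43, 27, 47] -> max=47
step 14: append 0 -> window=[27, 47, 0] -> max=47
Recorded maximums: 35 32 32 32 21 45 51 51 51 43 47 47
Changes between consecutive maximums: 6

Answer: 6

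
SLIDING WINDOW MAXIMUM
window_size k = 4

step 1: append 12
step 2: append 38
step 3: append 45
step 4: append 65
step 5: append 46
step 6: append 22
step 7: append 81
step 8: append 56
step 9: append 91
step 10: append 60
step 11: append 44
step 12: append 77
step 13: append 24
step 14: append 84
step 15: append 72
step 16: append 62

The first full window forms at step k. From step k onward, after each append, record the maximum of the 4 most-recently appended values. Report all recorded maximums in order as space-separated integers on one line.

step 1: append 12 -> window=[12] (not full yet)
step 2: append 38 -> window=[12, 38] (not full yet)
step 3: append 45 -> window=[12, 38, 45] (not full yet)
step 4: append 65 -> window=[12, 38, 45, 65] -> max=65
step 5: append 46 -> window=[38, 45, 65, 46] -> max=65
step 6: append 22 -> window=[45, 65, 46, 22] -> max=65
step 7: append 81 -> window=[65, 46, 22, 81] -> max=81
step 8: append 56 -> window=[46, 22, 81, 56] -> max=81
step 9: append 91 -> window=[22, 81, 56, 91] -> max=91
step 10: append 60 -> window=[81, 56, 91, 60] -> max=91
step 11: append 44 -> window=[56, 91, 60, 44] -> max=91
step 12: append 77 -> window=[91, 60, 44, 77] -> max=91
step 13: append 24 -> window=[60, 44, 77, 24] -> max=77
step 14: append 84 -> window=[44, 77, 24, 84] -> max=84
step 15: append 72 -> window=[77, 24, 84, 72] -> max=84
step 16: append 62 -> window=[24, 84, 72, 62] -> max=84

Answer: 65 65 65 81 81 91 91 91 91 77 84 84 84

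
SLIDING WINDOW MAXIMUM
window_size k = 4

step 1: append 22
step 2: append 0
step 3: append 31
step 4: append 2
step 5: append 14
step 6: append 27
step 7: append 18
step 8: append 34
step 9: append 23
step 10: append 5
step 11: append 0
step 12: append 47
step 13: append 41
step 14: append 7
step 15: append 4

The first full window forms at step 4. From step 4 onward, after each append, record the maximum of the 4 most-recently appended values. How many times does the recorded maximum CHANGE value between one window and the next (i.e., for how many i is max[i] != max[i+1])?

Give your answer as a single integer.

step 1: append 22 -> window=[22] (not full yet)
step 2: append 0 -> window=[22, 0] (not full yet)
step 3: append 31 -> window=[22, 0, 31] (not full yet)
step 4: append 2 -> window=[22, 0, 31, 2] -> max=31
step 5: append 14 -> window=[0, 31, 2, 14] -> max=31
step 6: append 27 -> window=[31, 2, 14, 27] -> max=31
step 7: append 18 -> window=[2, 14, 27, 18] -> max=27
step 8: append 34 -> window=[14, 27, 18, 34] -> max=34
step 9: append 23 -> window=[27, 18, 34, 23] -> max=34
step 10: append 5 -> window=[18, 34, 23, 5] -> max=34
step 11: append 0 -> window=[34, 23, 5, 0] -> max=34
step 12: append 47 -> window=[23, 5, 0, 47] -> max=47
step 13: append 41 -> window=[5, 0, 47, 41] -> max=47
step 14: append 7 -> window=[0, 47, 41, 7] -> max=47
step 15: append 4 -> window=[47, 41, 7, 4] -> max=47
Recorded maximums: 31 31 31 27 34 34 34 34 47 47 47 47
Changes between consecutive maximums: 3

Answer: 3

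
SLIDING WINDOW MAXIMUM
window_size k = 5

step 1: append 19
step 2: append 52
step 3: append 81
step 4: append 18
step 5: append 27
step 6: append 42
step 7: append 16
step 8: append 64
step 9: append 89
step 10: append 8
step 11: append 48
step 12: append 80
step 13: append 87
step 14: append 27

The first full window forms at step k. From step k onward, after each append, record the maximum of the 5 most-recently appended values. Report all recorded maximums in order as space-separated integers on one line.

Answer: 81 81 81 64 89 89 89 89 89 87

Derivation:
step 1: append 19 -> window=[19] (not full yet)
step 2: append 52 -> window=[19, 52] (not full yet)
step 3: append 81 -> window=[19, 52, 81] (not full yet)
step 4: append 18 -> window=[19, 52, 81, 18] (not full yet)
step 5: append 27 -> window=[19, 52, 81, 18, 27] -> max=81
step 6: append 42 -> window=[52, 81, 18, 27, 42] -> max=81
step 7: append 16 -> window=[81, 18, 27, 42, 16] -> max=81
step 8: append 64 -> window=[18, 27, 42, 16, 64] -> max=64
step 9: append 89 -> window=[27, 42, 16, 64, 89] -> max=89
step 10: append 8 -> window=[42, 16, 64, 89, 8] -> max=89
step 11: append 48 -> window=[16, 64, 89, 8, 48] -> max=89
step 12: append 80 -> window=[64, 89, 8, 48, 80] -> max=89
step 13: append 87 -> window=[89, 8, 48, 80, 87] -> max=89
step 14: append 27 -> window=[8, 48, 80, 87, 27] -> max=87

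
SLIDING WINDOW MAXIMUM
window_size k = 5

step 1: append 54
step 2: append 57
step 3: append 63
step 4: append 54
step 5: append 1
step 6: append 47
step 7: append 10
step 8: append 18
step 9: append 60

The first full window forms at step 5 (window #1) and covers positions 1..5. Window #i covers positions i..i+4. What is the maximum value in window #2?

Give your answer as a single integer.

Answer: 63

Derivation:
step 1: append 54 -> window=[54] (not full yet)
step 2: append 57 -> window=[54, 57] (not full yet)
step 3: append 63 -> window=[54, 57, 63] (not full yet)
step 4: append 54 -> window=[54, 57, 63, 54] (not full yet)
step 5: append 1 -> window=[54, 57, 63, 54, 1] -> max=63
step 6: append 47 -> window=[57, 63, 54, 1, 47] -> max=63
Window #2 max = 63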